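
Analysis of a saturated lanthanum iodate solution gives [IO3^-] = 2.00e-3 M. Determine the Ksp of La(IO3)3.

La(IO3)3(s) <=> La^3+(aq) + 3 IO3^-(aq)
Stoichiometry gives [La^3+] = (1/3)[IO3^-] = 6.667 × 10^-4 M.
Ksp = [La^3+][IO3^-]^3
Ksp = 6.667 × 10^-4 × (2.00 × 10^-3)^3 = 5.33 x 10^-12

Ksp = 5.33e-12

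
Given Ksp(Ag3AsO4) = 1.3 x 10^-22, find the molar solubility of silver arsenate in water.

Ag3AsO4(s) ⇌ 3 Ag^+ + AsO4^3-
Ksp = [Ag^+]^3[AsO4^3-]
If s mol/L of Ag3AsO4 dissolves, [Ag^+] = 3s and [AsO4^3-] = s.
Substituting: Ksp = (3s)^3s = 27s^4
s^4 = 1.3 x 10^-22 / 27, so s = 1.5 x 10^-6 M

s ≈ 1.5e-6 M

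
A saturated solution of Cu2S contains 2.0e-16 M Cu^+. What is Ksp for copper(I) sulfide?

4.0e-48

Cu2S(s) ⇌ 2 Cu^+(aq) + S^2-(aq)
Stoichiometry gives [S^2-] = (1/2)[Cu^+] = 1.00 × 10^-16 M.
Ksp = [Cu^+]^2[S^2-]
Ksp = (2.0 × 10^-16)^2 × 1.00 × 10^-16 = 4.0 × 10^-48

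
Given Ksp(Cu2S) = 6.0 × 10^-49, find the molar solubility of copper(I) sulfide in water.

s ≈ 5.3 × 10^-17 M

Cu2S(s) ⇌ 2 Cu^+ + S^2-
Ksp = [Cu^+]^2[S^2-]
Let s = molar solubility. Then [Cu^+] = 2s and [S^2-] = s.
Substituting: Ksp = (2s)^2s = 4s^3
s = (6.0 × 10^-49 / 4)^(1/3) = 5.3 x 10^-17 M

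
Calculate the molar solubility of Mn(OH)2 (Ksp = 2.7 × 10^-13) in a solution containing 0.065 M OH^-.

Mn(OH)2(s) ⇌ Mn^2+ + 2 OH^-
Ksp = [Mn^2+][OH^-]^2
Let s be the molar solubility in this solution. [Mn^2+] = s, [OH^-] = 0.065 + 2s ≈ 0.065 (common-ion effect: OH^- is already 0.065 M).
Ksp ≈ s × (0.065)^2
s = 6.4 × 10^-11 M
Check: 2s = 1.3 × 10^-10 ≪ 0.065, so the approximation is valid.

s = 6.4 × 10^-11 M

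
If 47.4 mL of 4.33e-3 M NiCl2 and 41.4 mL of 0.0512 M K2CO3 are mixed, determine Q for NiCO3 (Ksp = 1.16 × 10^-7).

5.52 x 10^-5

Total volume = 47.4 + 41.4 = 88.8 mL.
[Ni^2+] = 4.33 × 10^-3 × (47.4/88.8) = 2.311 × 10^-3 M
[CO3^2-] = 5.12 × 10^-2 × (41.4/88.8) = 2.387 × 10^-2 M
NiCO3(s) <=> Ni^2+ + CO3^2-, so Q = [Ni^2+][CO3^2-]
Q = (2.311 × 10^-3)(2.387 × 10^-2) = 5.52 x 10^-5
Q > Ksp, so NiCO3 will precipitate.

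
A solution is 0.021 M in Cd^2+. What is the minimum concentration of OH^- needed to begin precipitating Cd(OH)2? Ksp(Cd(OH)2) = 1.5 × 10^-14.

Cd(OH)2(s) ⇌ Cd^2+ + 2 OH^-
Ksp = [Cd^2+][OH^-]^2
Precipitation begins when Q = Ksp. With [Cd^2+] = 0.021 M:
1.5 × 10^-14 = (0.021) × [OH^-]^2
[OH^-] = (1.5 × 10^-14 / 2.1 x 10^-2)^(1/2) = 8.5 x 10^-7 M

[OH^-] = 8.5 × 10^-7 M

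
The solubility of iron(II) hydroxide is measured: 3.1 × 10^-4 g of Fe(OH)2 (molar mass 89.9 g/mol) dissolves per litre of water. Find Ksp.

Ksp = 1.6 × 10^-16

Molar solubility s = (3.1 x 10^-4 g/L) / (89.9 g/mol) = 3.45 × 10^-6 M.
Fe(OH)2(s) ⇌ Fe^2+(aq) + 2 OH^-(aq)
For each mole of Fe(OH)2 that dissolves: [Fe^2+] = s, [OH^-] = 2s.
Ksp = [Fe^2+][OH^-]^2
Substituting: Ksp = s(2s)^2 = 4s^3
Ksp = 4 × (3.45 x 10^-6)^3 = 1.6 × 10^-16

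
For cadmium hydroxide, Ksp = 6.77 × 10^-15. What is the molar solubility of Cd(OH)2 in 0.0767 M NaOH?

1.15 × 10^-12 M

Cd(OH)2(s) ⇌ Cd^2+(aq) + 2 OH^-(aq)
Ksp = [Cd^2+][OH^-]^2
If s mol/L dissolves here, [Cd^2+] = s, [OH^-] = 0.0767 + 2s ≈ 0.0767 (Ksp is small, so little additional dissolves).
Ksp ≈ s × (0.0767)^2
s = 1.15 x 10^-12 M
Check: 2s = 2.3 × 10^-12 ≪ 0.0767, so the approximation is valid.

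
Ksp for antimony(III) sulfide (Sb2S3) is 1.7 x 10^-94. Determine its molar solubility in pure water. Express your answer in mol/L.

Sb2S3(s) ⇌ 2 Sb^3+ + 3 S^2-
Ksp = [Sb^3+]^2[S^2-]^3
Let s = molar solubility. Then [Sb^3+] = 2s and [S^2-] = 3s.
So Ksp = (2s)^2 × (3s)^3 = 108s^5
Solving, s = (1.7 x 10^-94/108)^(1/5) = 6.9 × 10^-20 M

s = 6.9e-20 M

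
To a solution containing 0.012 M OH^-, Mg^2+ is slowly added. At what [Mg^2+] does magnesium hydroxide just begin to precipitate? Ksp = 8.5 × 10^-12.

[Mg^2+] ≈ 5.9 × 10^-8 M

Mg(OH)2(s) ⇌ Mg^2+(aq) + 2 OH^-(aq)
Ksp = [Mg^2+][OH^-]^2
Precipitation begins when Q = Ksp. With [OH^-] = 0.012 M:
8.5 × 10^-12 = (0.012)^2 × [Mg^2+]
[Mg^2+] = (8.5 × 10^-12 / 1.44 × 10^-4) = 5.9 x 10^-8 M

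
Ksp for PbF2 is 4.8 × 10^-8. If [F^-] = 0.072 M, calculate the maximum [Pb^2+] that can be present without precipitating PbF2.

[Pb^2+] = 9.3 × 10^-6 M

PbF2(s) ⇌ Pb^2+(aq) + 2 F^-(aq)
Ksp = [Pb^2+][F^-]^2
Precipitation begins when Q = Ksp. With [F^-] = 0.072 M:
4.8 × 10^-8 = (0.072)^2 × [Pb^2+]
[Pb^2+] = (4.8 × 10^-8 / 5.18 × 10^-3) = 9.3 x 10^-6 M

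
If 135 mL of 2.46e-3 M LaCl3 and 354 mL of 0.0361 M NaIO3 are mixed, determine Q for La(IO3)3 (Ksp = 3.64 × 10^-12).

Q = 1.21 x 10^-8

Total volume = 135 + 354 = 489 mL.
[La^3+] = 2.46 x 10^-3 × (135/489) = 6.791 × 10^-4 M
[IO3^-] = 3.61 x 10^-2 × (354/489) = 2.613 x 10^-2 M
La(IO3)3(s) ⇌ La^3+ + 3 IO3^-, so Q = [La^3+][IO3^-]^3
Q = (6.791 × 10^-4)(2.613 × 10^-2)^3 = 1.21 x 10^-8
Q > Ksp, so La(IO3)3 will precipitate.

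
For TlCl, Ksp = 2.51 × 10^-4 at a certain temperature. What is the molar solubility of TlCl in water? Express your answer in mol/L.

TlCl(s) ⇌ Tl^+(aq) + Cl^-(aq)
Ksp = [Tl^+][Cl^-]
If s mol/L of TlCl dissolves, [Tl^+] = s and [Cl^-] = s.
Ksp = (s)(s) = s^2
s = √(2.51 × 10^-4) = 1.58 × 10^-2 M

s = 1.58e-2 M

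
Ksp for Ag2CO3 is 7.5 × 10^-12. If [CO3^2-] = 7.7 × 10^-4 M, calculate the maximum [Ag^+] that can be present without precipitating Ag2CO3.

[Ag^+] = 9.9e-5 M

Ag2CO3(s) ⇌ 2 Ag^+(aq) + CO3^2-(aq)
Ksp = [Ag^+]^2[CO3^2-]
Precipitation begins when Q = Ksp. With [CO3^2-] = 7.7 × 10^-4 M:
7.5 × 10^-12 = (7.7 × 10^-4) × [Ag^+]^2
[Ag^+] = (7.5 × 10^-12 / 7.7 × 10^-4)^(1/2) = 9.9 × 10^-5 M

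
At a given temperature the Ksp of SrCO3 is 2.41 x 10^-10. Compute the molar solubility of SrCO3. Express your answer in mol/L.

s ≈ 1.55e-5 M

SrCO3(s) ⇌ Sr^2+(aq) + CO3^2-(aq)
Ksp = [Sr^2+][CO3^2-]
Let s = molar solubility. Then [Sr^2+] = s and [CO3^2-] = s.
Ksp = s^2
s = √(2.41 x 10^-10) = 1.55 × 10^-5 M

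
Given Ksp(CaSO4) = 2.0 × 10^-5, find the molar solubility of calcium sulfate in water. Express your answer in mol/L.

s = 4.5e-3 M

CaSO4(s) ⇌ Ca^2+ + SO4^2-
Ksp = [Ca^2+][SO4^2-]
Let s = molar solubility. Then [Ca^2+] = s and [SO4^2-] = s.
Ksp = s × s = s^2
s = (2.0 × 10^-5)^(1/2) = 4.5 × 10^-3 M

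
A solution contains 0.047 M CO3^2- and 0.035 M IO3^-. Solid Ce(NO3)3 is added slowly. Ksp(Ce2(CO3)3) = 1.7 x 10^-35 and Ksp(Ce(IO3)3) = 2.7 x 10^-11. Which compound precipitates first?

Precipitation of each salt starts when its ion product equals its Ksp.
For Ce2(CO3)3: 1.7 x 10^-35 = (0.047)^3 × [Ce^3+]^2  ⇒  [Ce^3+] = 4.0 x 10^-16 M.
For Ce(IO3)3: 2.7 x 10^-11 = (0.035)^3 × [Ce^3+]  ⇒  [Ce^3+] = 6.3 x 10^-7 M.
The salt with the lower threshold [Ce^3+] precipitates first: Ce2(CO3)3.

Ce2(CO3)3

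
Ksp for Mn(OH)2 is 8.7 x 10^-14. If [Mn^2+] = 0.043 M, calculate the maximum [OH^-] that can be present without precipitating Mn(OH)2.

Mn(OH)2(s) ⇌ Mn^2+(aq) + 2 OH^-(aq)
Ksp = [Mn^2+][OH^-]^2
Precipitation begins when Q = Ksp. With [Mn^2+] = 0.043 M:
8.7 x 10^-14 = (0.043) × [OH^-]^2
[OH^-] = (8.7 x 10^-14 / 4.3 x 10^-2)^(1/2) = 1.4 x 10^-6 M

[OH^-] = 1.4e-6 M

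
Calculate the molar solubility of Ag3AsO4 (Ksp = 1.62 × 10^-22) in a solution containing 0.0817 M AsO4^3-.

Ag3AsO4(s) ⇌ 3 Ag^+(aq) + AsO4^3-(aq)
Ksp = [Ag^+]^3[AsO4^3-]
Let s = moles of Ag3AsO4 that dissolve per litre. [Ag^+] = 3s, [AsO4^3-] = 0.0817 + s ≈ 0.0817 (Ksp is small, so little additional dissolves).
Ksp ≈ (3s)^3 × 0.0817
s = 4.19 × 10^-8 M
Check: s = 4.2 × 10^-8 ≪ 0.0817, so the approximation is valid.

s ≈ 4.19 × 10^-8 M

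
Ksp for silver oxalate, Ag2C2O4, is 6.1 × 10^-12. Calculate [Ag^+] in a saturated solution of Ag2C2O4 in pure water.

Ag2C2O4(s) ⇌ 2 Ag^+(aq) + C2O4^2-(aq)
Ksp = [Ag^+]^2[C2O4^2-]
With molar solubility s: [Ag^+] = 2s, [C2O4^2-] = s.
So Ksp = (2s)^2 × s = 4s^3
s^3 = 6.1 × 10^-12 / 4, so s = 1.15 × 10^-4 M
[Ag^+] = 2s = 2.3 × 10^-4 M

[Ag^+] ≈ 2.3e-4 M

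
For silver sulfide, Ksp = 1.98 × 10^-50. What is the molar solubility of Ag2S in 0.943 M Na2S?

Ag2S(s) <=> 2 Ag^+(aq) + S^2-(aq)
Ksp = [Ag^+]^2[S^2-]
If s mol/L dissolves here, [Ag^+] = 2s, [S^2-] = 0.943 + s ≈ 0.943 (since S^2- from Na2S dominates).
Ksp ≈ (2s)^2 × 0.943
s = 7.25 × 10^-26 M
Check: s = 7.2 x 10^-26 ≪ 0.943, so the approximation is valid.

s ≈ 7.25e-26 M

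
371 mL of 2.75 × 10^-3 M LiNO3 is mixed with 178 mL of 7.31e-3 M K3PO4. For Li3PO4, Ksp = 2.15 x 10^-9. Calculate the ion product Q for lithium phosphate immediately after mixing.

1.52 x 10^-11

Total volume = 371 + 178 = 549 mL.
[Li^+] = 2.75 x 10^-3 × (371/549) = 1.858 × 10^-3 M
[PO4^3-] = 7.31 x 10^-3 × (178/549) = 2.370 × 10^-3 M
Li3PO4(s) ⇌ 3 Li^+ + PO4^3-, so Q = [Li^+]^3[PO4^3-]
Q = (1.858 × 10^-3)^3(2.370 x 10^-3) = 1.52 × 10^-11
Q < Ksp, so no precipitate of Li3PO4 forms.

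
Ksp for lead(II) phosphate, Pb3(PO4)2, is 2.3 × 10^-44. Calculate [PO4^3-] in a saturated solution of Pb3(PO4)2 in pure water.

1.5e-9 M

Pb3(PO4)2(s) ⇌ 3 Pb^2+ + 2 PO4^3-
Ksp = [Pb^2+]^3[PO4^3-]^2
With molar solubility s: [Pb^2+] = 3s, [PO4^3-] = 2s.
Ksp = (3s)^3(2s)^2 = 108s^5
s^5 = 2.3 × 10^-44 / 108, so s = 7.34 x 10^-10 M
[PO4^3-] = 2s = 1.5 x 10^-9 M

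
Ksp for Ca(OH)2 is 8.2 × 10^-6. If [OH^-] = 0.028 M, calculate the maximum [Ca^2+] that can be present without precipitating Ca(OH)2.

Ca(OH)2(s) ⇌ Ca^2+ + 2 OH^-
Ksp = [Ca^2+][OH^-]^2
Precipitation begins when Q = Ksp. With [OH^-] = 0.028 M:
8.2 × 10^-6 = (0.028)^2 × [Ca^2+]
[Ca^2+] = (8.2 × 10^-6 / 7.84 × 10^-4) = 1.0 × 10^-2 M

[Ca^2+] ≈ 1.0 × 10^-2 M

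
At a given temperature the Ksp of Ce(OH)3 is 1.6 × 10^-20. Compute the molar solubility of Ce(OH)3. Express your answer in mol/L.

Ce(OH)3(s) <=> Ce^3+(aq) + 3 OH^-(aq)
Ksp = [Ce^3+][OH^-]^3
With molar solubility s: [Ce^3+] = s, [OH^-] = 3s.
So Ksp = s × (3s)^3 = 27s^4
s^4 = 1.6 × 10^-20 / 27, so s = 4.9 x 10^-6 M

s = 4.9e-6 M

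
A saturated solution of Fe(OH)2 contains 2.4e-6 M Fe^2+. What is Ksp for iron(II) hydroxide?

Fe(OH)2(s) ⇌ Fe^2+(aq) + 2 OH^-(aq)
Stoichiometry gives [OH^-] = (2/1)[Fe^2+] = 4.80 × 10^-6 M.
Ksp = [Fe^2+][OH^-]^2
Ksp = 2.4 × 10^-6 × (4.80 x 10^-6)^2 = 5.5 x 10^-17

Ksp ≈ 5.5e-17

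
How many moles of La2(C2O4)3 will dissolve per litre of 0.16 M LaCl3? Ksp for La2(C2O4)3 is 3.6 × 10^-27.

1.7e-9 M

La2(C2O4)3(s) ⇌ 2 La^3+(aq) + 3 C2O4^2-(aq)
Ksp = [La^3+]^2[C2O4^2-]^3
Let s be the molar solubility in this solution. [La^3+] = 0.16 + 2s ≈ 0.16, [C2O4^2-] = 3s (common-ion effect: La^3+ is already 0.16 M).
Ksp ≈ (0.16)^2 × (3s)^3
s = 1.7 × 10^-9 M
Check: 2s = 3.5 × 10^-9 ≪ 0.16, so the approximation is valid.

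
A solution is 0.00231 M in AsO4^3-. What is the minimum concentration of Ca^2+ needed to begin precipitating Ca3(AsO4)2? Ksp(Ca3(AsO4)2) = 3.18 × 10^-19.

Ca3(AsO4)2(s) ⇌ 3 Ca^2+ + 2 AsO4^3-
Ksp = [Ca^2+]^3[AsO4^3-]^2
Precipitation begins when Q = Ksp. With [AsO4^3-] = 0.00231 M:
3.18 × 10^-19 = (0.00231)^2 × [Ca^2+]^3
[Ca^2+] = (3.18 × 10^-19 / 5.336 × 10^-6)^(1/3) = 3.91 x 10^-5 M

[Ca^2+] = 3.91 x 10^-5 M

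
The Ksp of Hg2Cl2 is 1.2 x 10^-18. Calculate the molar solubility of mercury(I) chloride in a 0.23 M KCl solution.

Hg2Cl2(s) <=> Hg2^2+ + 2 Cl^-
Ksp = [Hg2^2+][Cl^-]^2
Let s be the molar solubility in this solution. [Hg2^2+] = s, [Cl^-] = 0.23 + 2s ≈ 0.23 (common-ion effect: Cl^- is already 0.23 M).
Ksp ≈ s × (0.23)^2
s = 2.3 x 10^-17 M
Check: 2s = 4.5 x 10^-17 ≪ 0.23, so the approximation is valid.

2.3 × 10^-17 M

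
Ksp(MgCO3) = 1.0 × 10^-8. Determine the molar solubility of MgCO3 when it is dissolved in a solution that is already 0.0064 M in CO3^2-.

MgCO3(s) ⇌ Mg^2+(aq) + CO3^2-(aq)
Ksp = [Mg^2+][CO3^2-]
Let s be the molar solubility in this solution. [Mg^2+] = s, [CO3^2-] = 0.0064 + s ≈ 0.0064 (Ksp is small, so little additional dissolves).
Ksp ≈ s × 0.0064
s = 1.6 × 10^-6 M
Check: s = 1.6 x 10^-6 ≪ 0.0064, so the approximation is valid.

s ≈ 1.6e-6 M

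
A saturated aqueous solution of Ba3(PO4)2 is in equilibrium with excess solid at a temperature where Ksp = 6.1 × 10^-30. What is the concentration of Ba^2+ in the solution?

[Ba^2+] = 1.7 × 10^-6 M

Ba3(PO4)2(s) ⇌ 3 Ba^2+ + 2 PO4^3-
Ksp = [Ba^2+]^3[PO4^3-]^2
Let s = molar solubility. Then [Ba^2+] = 3s and [PO4^3-] = 2s.
So Ksp = (3s)^3 × (2s)^2 = 108s^5
s^5 = 6.1 × 10^-30 / 108, so s = 5.63 x 10^-7 M
[Ba^2+] = 3s = 1.7 × 10^-6 M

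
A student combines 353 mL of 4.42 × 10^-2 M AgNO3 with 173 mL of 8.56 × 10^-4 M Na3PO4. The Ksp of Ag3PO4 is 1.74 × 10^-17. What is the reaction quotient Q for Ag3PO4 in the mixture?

Total volume = 353 + 173 = 526 mL.
[Ag^+] = 4.42 x 10^-2 × (353/526) = 2.966 × 10^-2 M
[PO4^3-] = 8.56 × 10^-4 × (173/526) = 2.815 x 10^-4 M
Ag3PO4(s) ⇌ 3 Ag^+ + PO4^3-, so Q = [Ag^+]^3[PO4^3-]
Q = (2.966 x 10^-2)^3(2.815 x 10^-4) = 7.35 × 10^-9
Q > Ksp, so Ag3PO4 will precipitate.

Q = 7.35 × 10^-9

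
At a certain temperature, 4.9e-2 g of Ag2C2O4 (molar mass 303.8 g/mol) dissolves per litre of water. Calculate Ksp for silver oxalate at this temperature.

Molar solubility s = (4.9 × 10^-2 g/L) / (303.8 g/mol) = 1.61 x 10^-4 M.
Ag2C2O4(s) ⇌ 2 Ag^+ + C2O4^2-
For each mole of Ag2C2O4 that dissolves: [Ag^+] = 2s, [C2O4^2-] = s.
Ksp = [Ag^+]^2[C2O4^2-]
Substituting: Ksp = (2s)^2s = 4s^3
With s = 1.61 × 10^-4: Ksp = 1.7 × 10^-11

Ksp ≈ 1.7 × 10^-11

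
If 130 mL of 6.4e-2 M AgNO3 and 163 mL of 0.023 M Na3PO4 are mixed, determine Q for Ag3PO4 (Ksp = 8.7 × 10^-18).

2.9 x 10^-7

Total volume = 130 + 163 = 293 mL.
[Ag^+] = 6.4 x 10^-2 × (130/293) = 2.84 × 10^-2 M
[PO4^3-] = 2.3 x 10^-2 × (163/293) = 1.28 × 10^-2 M
Ag3PO4(s) ⇌ 3 Ag^+ + PO4^3-, so Q = [Ag^+]^3[PO4^3-]
Q = (2.84 × 10^-2)^3(1.28 x 10^-2) = 2.9 × 10^-7
Q > Ksp, so Ag3PO4 will precipitate.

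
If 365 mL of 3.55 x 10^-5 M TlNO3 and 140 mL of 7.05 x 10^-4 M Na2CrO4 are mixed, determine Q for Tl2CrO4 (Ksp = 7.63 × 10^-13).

Q = 1.29 × 10^-13

Total volume = 365 + 140 = 505 mL.
[Tl^+] = 3.55 × 10^-5 × (365/505) = 2.566 × 10^-5 M
[CrO4^2-] = 7.05 x 10^-4 × (140/505) = 1.954 × 10^-4 M
Tl2CrO4(s) ⇌ 2 Tl^+(aq) + CrO4^2-(aq), so Q = [Tl^+]^2[CrO4^2-]
Q = (2.566 × 10^-5)^2(1.954 × 10^-4) = 1.29 × 10^-13
Q < Ksp, so no precipitate of Tl2CrO4 forms.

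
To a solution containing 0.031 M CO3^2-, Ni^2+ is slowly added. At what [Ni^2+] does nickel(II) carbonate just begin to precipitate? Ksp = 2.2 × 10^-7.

7.1 × 10^-6 M

NiCO3(s) ⇌ Ni^2+ + CO3^2-
Ksp = [Ni^2+][CO3^2-]
Precipitation begins when Q = Ksp. With [CO3^2-] = 0.031 M:
2.2 × 10^-7 = (0.031) × [Ni^2+]
[Ni^2+] = (2.2 × 10^-7 / 3.1 x 10^-2) = 7.1 × 10^-6 M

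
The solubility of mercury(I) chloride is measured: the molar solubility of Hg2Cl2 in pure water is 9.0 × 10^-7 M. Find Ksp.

2.9 × 10^-18

Hg2Cl2(s) <=> Hg2^2+ + 2 Cl^-
Let s = molar solubility. Then [Hg2^2+] = s and [Cl^-] = 2s.
Ksp = [Hg2^2+][Cl^-]^2
So Ksp = s × (2s)^2 = 4s^3
With s = 9.0 × 10^-7: Ksp = 2.9 × 10^-18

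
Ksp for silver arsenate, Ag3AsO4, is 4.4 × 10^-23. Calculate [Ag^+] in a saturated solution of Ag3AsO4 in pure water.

Ag3AsO4(s) ⇌ 3 Ag^+(aq) + AsO4^3-(aq)
Ksp = [Ag^+]^3[AsO4^3-]
Let s = molar solubility. Then [Ag^+] = 3s and [AsO4^3-] = s.
Ksp = (3s)^3s = 27s^4
Solving, s = (4.4 × 10^-23/27)^(1/4) = 1.13 × 10^-6 M
[Ag^+] = 3s = 3.4 × 10^-6 M

[Ag^+] = 3.4e-6 M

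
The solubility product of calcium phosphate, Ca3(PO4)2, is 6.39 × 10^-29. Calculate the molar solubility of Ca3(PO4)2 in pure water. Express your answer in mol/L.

Ca3(PO4)2(s) ⇌ 3 Ca^2+ + 2 PO4^3-
Ksp = [Ca^2+]^3[PO4^3-]^2
With molar solubility s: [Ca^2+] = 3s, [PO4^3-] = 2s.
So Ksp = (3s)^3 × (2s)^2 = 108s^5
s^5 = 6.39 × 10^-29 / 108, so s = 9.00 × 10^-7 M

s ≈ 9.00 × 10^-7 M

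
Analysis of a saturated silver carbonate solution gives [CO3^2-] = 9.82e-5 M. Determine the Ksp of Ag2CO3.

Ksp ≈ 3.79e-12

Ag2CO3(s) <=> 2 Ag^+(aq) + CO3^2-(aq)
Stoichiometry gives [Ag^+] = (2/1)[CO3^2-] = 1.964 × 10^-4 M.
Ksp = [Ag^+]^2[CO3^2-]
Ksp = (1.964 × 10^-4)^2 × 9.82 × 10^-5 = 3.79 x 10^-12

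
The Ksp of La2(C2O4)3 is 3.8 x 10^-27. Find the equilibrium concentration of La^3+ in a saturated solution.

[La^3+] = 4.1e-6 M

La2(C2O4)3(s) ⇌ 2 La^3+(aq) + 3 C2O4^2-(aq)
Ksp = [La^3+]^2[C2O4^2-]^3
If s mol/L of La2(C2O4)3 dissolves, [La^3+] = 2s and [C2O4^2-] = 3s.
Ksp = (2s)^2(3s)^3 = 108s^5
Solving, s = (3.8 x 10^-27/108)^(1/5) = 2.04 x 10^-6 M
[La^3+] = 2s = 4.1 × 10^-6 M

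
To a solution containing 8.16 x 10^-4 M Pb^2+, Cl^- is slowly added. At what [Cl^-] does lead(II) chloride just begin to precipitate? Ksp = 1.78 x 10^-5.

0.148 M

PbCl2(s) ⇌ Pb^2+(aq) + 2 Cl^-(aq)
Ksp = [Pb^2+][Cl^-]^2
Precipitation begins when Q = Ksp. With [Pb^2+] = 8.16 x 10^-4 M:
1.78 x 10^-5 = (8.16 x 10^-4) × [Cl^-]^2
[Cl^-] = (1.78 x 10^-5 / 8.16 × 10^-4)^(1/2) = 1.48 × 10^-1 M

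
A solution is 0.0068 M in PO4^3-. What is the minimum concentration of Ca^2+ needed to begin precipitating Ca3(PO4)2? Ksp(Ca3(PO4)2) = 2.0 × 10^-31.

1.6e-9 M

Ca3(PO4)2(s) ⇌ 3 Ca^2+ + 2 PO4^3-
Ksp = [Ca^2+]^3[PO4^3-]^2
Precipitation begins when Q = Ksp. With [PO4^3-] = 0.0068 M:
2.0 × 10^-31 = (0.0068)^2 × [Ca^2+]^3
[Ca^2+] = (2.0 × 10^-31 / 4.62 × 10^-5)^(1/3) = 1.6 x 10^-9 M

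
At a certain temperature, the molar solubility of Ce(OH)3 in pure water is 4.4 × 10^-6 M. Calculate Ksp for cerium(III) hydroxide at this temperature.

1.0e-20

Ce(OH)3(s) <=> Ce^3+ + 3 OH^-
For each mole of Ce(OH)3 that dissolves: [Ce^3+] = s, [OH^-] = 3s.
Ksp = [Ce^3+][OH^-]^3
Ksp = s(3s)^3 = 27s^4
With s = 4.4 × 10^-6: Ksp = 1.0 x 10^-20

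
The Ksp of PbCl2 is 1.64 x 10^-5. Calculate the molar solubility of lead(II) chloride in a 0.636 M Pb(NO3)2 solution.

s = 2.54 × 10^-3 M

PbCl2(s) ⇌ Pb^2+(aq) + 2 Cl^-(aq)
Ksp = [Pb^2+][Cl^-]^2
Let s = moles of PbCl2 that dissolve per litre. [Pb^2+] = 0.636 + s ≈ 0.636, [Cl^-] = 2s (common-ion effect: Pb^2+ is already 0.636 M).
Ksp ≈ 0.636 × (2s)^2
s = 2.54 x 10^-3 M
Check: s = 2.5 × 10^-3 ≪ 0.636, so the approximation is valid.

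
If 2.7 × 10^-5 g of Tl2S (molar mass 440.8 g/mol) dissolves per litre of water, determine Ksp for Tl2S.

Molar solubility s = (2.7 × 10^-5 g/L) / (440.8 g/mol) = 6.13 × 10^-8 M.
Tl2S(s) ⇌ 2 Tl^+(aq) + S^2-(aq)
Let s = molar solubility. Then [Tl^+] = 2s and [S^2-] = s.
Ksp = [Tl^+]^2[S^2-]
Ksp = (2s)^2s = 4s^3
With s = 6.13 x 10^-8: Ksp = 9.2 × 10^-22

Ksp ≈ 9.2 × 10^-22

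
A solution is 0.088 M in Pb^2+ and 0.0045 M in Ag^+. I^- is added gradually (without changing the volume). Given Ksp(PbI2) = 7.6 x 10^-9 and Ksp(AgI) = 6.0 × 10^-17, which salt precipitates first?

Precipitation of each salt starts when its ion product equals its Ksp.
For PbI2: 7.6 x 10^-9 = 0.088 × [I^-]^2  ⇒  [I^-] = 2.9 × 10^-4 M.
For AgI: 6.0 × 10^-17 = 0.0045 × [I^-]  ⇒  [I^-] = 1.3 × 10^-14 M.
The salt with the lower threshold [I^-] precipitates first: AgI.

AgI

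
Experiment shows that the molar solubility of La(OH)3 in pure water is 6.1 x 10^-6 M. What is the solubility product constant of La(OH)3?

La(OH)3(s) ⇌ La^3+(aq) + 3 OH^-(aq)
With molar solubility s: [La^3+] = s, [OH^-] = 3s.
Ksp = [La^3+][OH^-]^3
So Ksp = s × (3s)^3 = 27s^4
With s = 6.1 × 10^-6: Ksp = 3.7 × 10^-20

3.7 × 10^-20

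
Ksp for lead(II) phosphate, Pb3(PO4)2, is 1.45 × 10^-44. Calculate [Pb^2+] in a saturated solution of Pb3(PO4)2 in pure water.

Pb3(PO4)2(s) <=> 3 Pb^2+ + 2 PO4^3-
Ksp = [Pb^2+]^3[PO4^3-]^2
Let s = molar solubility. Then [Pb^2+] = 3s and [PO4^3-] = 2s.
Substituting: Ksp = (3s)^3(2s)^2 = 108s^5
s = (1.45 × 10^-44 / 108)^(1/5) = 6.693 × 10^-10 M
[Pb^2+] = 3s = 2.01 × 10^-9 M

[Pb^2+] = 2.01 × 10^-9 M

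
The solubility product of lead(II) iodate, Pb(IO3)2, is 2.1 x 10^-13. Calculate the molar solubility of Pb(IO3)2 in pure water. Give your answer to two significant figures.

Pb(IO3)2(s) ⇌ Pb^2+(aq) + 2 IO3^-(aq)
Ksp = [Pb^2+][IO3^-]^2
For each mole of Pb(IO3)2 that dissolves: [Pb^2+] = s, [IO3^-] = 2s.
Substituting: Ksp = s(2s)^2 = 4s^3
s = (2.1 x 10^-13 / 4)^(1/3) = 3.7 x 10^-5 M

3.7 × 10^-5 M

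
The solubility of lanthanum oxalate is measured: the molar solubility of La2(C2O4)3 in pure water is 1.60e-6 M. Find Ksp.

Ksp ≈ 1.13 x 10^-27

La2(C2O4)3(s) <=> 2 La^3+(aq) + 3 C2O4^2-(aq)
With molar solubility s: [La^3+] = 2s, [C2O4^2-] = 3s.
Ksp = [La^3+]^2[C2O4^2-]^3
So Ksp = (2s)^2 × (3s)^3 = 108s^5
With s = 1.60 × 10^-6: Ksp = 1.13 x 10^-27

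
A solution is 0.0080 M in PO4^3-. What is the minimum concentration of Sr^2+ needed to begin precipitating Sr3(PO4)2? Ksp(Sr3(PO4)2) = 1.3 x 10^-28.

1.3e-8 M

Sr3(PO4)2(s) <=> 3 Sr^2+ + 2 PO4^3-
Ksp = [Sr^2+]^3[PO4^3-]^2
Precipitation begins when Q = Ksp. With [PO4^3-] = 0.0080 M:
1.3 x 10^-28 = (0.0080)^2 × [Sr^2+]^3
[Sr^2+] = (1.3 x 10^-28 / 6.40 × 10^-5)^(1/3) = 1.3 × 10^-8 M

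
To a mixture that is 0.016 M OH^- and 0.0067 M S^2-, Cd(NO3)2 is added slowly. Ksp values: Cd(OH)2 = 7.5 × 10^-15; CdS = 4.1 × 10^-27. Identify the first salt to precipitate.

Each salt begins to precipitate when Q = Ksp, i.e. when [Cd^2+] reaches its threshold.
For Cd(OH)2: 7.5 × 10^-15 = (0.016)^2 × [Cd^2+]  ⇒  [Cd^2+] = 2.9 × 10^-11 M.
For CdS: 4.1 × 10^-27 = 0.0067 × [Cd^2+]  ⇒  [Cd^2+] = 6.1 × 10^-25 M.
The salt with the lower threshold [Cd^2+] precipitates first: CdS.

CdS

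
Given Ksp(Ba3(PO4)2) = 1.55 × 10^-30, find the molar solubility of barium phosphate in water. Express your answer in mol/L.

Ba3(PO4)2(s) ⇌ 3 Ba^2+ + 2 PO4^3-
Ksp = [Ba^2+]^3[PO4^3-]^2
For each mole of Ba3(PO4)2 that dissolves: [Ba^2+] = 3s, [PO4^3-] = 2s.
So Ksp = (3s)^3 × (2s)^2 = 108s^5
s^5 = 1.55 × 10^-30 / 108, so s = 4.28 x 10^-7 M

s = 4.28 × 10^-7 M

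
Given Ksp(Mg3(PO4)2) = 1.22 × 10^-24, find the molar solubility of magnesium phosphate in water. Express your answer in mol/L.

6.47e-6 M

Mg3(PO4)2(s) ⇌ 3 Mg^2+ + 2 PO4^3-
Ksp = [Mg^2+]^3[PO4^3-]^2
For each mole of Mg3(PO4)2 that dissolves: [Mg^2+] = 3s, [PO4^3-] = 2s.
Ksp = (3s)^3(2s)^2 = 108s^5
Solving, s = (1.22 × 10^-24/108)^(1/5) = 6.47 x 10^-6 M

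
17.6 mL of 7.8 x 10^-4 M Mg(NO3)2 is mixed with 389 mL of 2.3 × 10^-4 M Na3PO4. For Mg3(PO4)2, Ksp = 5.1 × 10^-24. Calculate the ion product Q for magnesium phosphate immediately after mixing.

Total volume = 17.6 + 389 = 406.6 mL.
[Mg^2+] = 7.8 × 10^-4 × (17.6/406.6) = 3.38 x 10^-5 M
[PO4^3-] = 2.3 × 10^-4 × (389/406.6) = 2.20 × 10^-4 M
Mg3(PO4)2(s) <=> 3 Mg^2+ + 2 PO4^3-, so Q = [Mg^2+]^3[PO4^3-]^2
Q = (3.38 × 10^-5)^3(2.20 × 10^-4)^2 = 1.9 × 10^-21
Q > Ksp, so Mg3(PO4)2 will precipitate.

Q = 1.9 × 10^-21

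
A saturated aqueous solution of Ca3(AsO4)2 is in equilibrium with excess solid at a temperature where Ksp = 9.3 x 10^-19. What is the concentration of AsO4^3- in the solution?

Ca3(AsO4)2(s) <=> 3 Ca^2+ + 2 AsO4^3-
Ksp = [Ca^2+]^3[AsO4^3-]^2
For each mole of Ca3(AsO4)2 that dissolves: [Ca^2+] = 3s, [AsO4^3-] = 2s.
So Ksp = (3s)^3 × (2s)^2 = 108s^5
Solving, s = (9.3 x 10^-19/108)^(1/5) = 9.71 x 10^-5 M
[AsO4^3-] = 2s = 1.9 × 10^-4 M

1.9e-4 M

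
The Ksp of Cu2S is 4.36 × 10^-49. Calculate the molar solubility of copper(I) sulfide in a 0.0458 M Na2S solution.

Cu2S(s) ⇌ 2 Cu^+ + S^2-
Ksp = [Cu^+]^2[S^2-]
Let s be the molar solubility in this solution. [Cu^+] = 2s, [S^2-] = 0.0458 + s ≈ 0.0458 (since S^2- from Na2S dominates).
Ksp ≈ (2s)^2 × 0.0458
s = 1.54 x 10^-24 M
Check: s = 1.5 x 10^-24 ≪ 0.0458, so the approximation is valid.

s = 1.54e-24 M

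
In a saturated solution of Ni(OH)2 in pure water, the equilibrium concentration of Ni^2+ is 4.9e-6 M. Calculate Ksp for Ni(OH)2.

Ni(OH)2(s) ⇌ Ni^2+ + 2 OH^-
Stoichiometry gives [OH^-] = (2/1)[Ni^2+] = 9.80 × 10^-6 M.
Ksp = [Ni^2+][OH^-]^2
Ksp = 4.9 × 10^-6 × (9.80 × 10^-6)^2 = 4.7 × 10^-16

Ksp = 4.7 × 10^-16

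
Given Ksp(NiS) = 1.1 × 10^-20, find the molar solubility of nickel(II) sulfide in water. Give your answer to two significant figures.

1.0 × 10^-10 M

NiS(s) ⇌ Ni^2+(aq) + S^2-(aq)
Ksp = [Ni^2+][S^2-]
Let s = molar solubility. Then [Ni^2+] = s and [S^2-] = s.
Ksp = s^2
s = (1.1 × 10^-20)^(1/2) = 1.0 × 10^-10 M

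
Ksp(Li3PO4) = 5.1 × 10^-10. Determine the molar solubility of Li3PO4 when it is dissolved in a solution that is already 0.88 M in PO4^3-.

s = 2.8e-4 M

Li3PO4(s) ⇌ 3 Li^+(aq) + PO4^3-(aq)
Ksp = [Li^+]^3[PO4^3-]
Let s be the molar solubility in this solution. [Li^+] = 3s, [PO4^3-] = 0.88 + s ≈ 0.88 (common-ion effect: PO4^3- is already 0.88 M).
Ksp ≈ (3s)^3 × 0.88
s = 2.8 × 10^-4 M
Check: s = 2.8 × 10^-4 ≪ 0.88, so the approximation is valid.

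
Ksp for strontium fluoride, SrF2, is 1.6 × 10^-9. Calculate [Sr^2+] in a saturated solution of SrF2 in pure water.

SrF2(s) <=> Sr^2+(aq) + 2 F^-(aq)
Ksp = [Sr^2+][F^-]^2
Let s = molar solubility. Then [Sr^2+] = s and [F^-] = 2s.
So Ksp = s × (2s)^2 = 4s^3
s = (1.6 × 10^-9 / 4)^(1/3) = 7.37 x 10^-4 M
[Sr^2+] = s = 7.4 x 10^-4 M

7.4 x 10^-4 M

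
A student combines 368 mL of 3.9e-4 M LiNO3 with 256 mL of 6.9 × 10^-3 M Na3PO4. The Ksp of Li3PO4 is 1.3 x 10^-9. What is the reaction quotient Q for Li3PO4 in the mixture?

Total volume = 368 + 256 = 624 mL.
[Li^+] = 3.9 x 10^-4 × (368/624) = 2.30 × 10^-4 M
[PO4^3-] = 6.9 x 10^-3 × (256/624) = 2.83 × 10^-3 M
Li3PO4(s) ⇌ 3 Li^+(aq) + PO4^3-(aq), so Q = [Li^+]^3[PO4^3-]
Q = (2.30 × 10^-4)^3(2.83 × 10^-3) = 3.4 x 10^-14
Q < Ksp, so no precipitate of Li3PO4 forms.

Q = 3.4 × 10^-14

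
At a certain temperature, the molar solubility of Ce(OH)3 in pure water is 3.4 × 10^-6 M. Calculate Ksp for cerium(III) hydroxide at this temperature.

Ce(OH)3(s) ⇌ Ce^3+(aq) + 3 OH^-(aq)
Let s = molar solubility. Then [Ce^3+] = s and [OH^-] = 3s.
Ksp = [Ce^3+][OH^-]^3
Ksp = s(3s)^3 = 27s^4
With s = 3.4 × 10^-6: Ksp = 3.6 × 10^-21

3.6e-21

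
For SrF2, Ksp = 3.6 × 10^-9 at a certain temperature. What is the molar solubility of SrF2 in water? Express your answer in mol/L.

9.7 x 10^-4 M

SrF2(s) ⇌ Sr^2+(aq) + 2 F^-(aq)
Ksp = [Sr^2+][F^-]^2
For each mole of SrF2 that dissolves: [Sr^2+] = s, [F^-] = 2s.
Ksp = s(2s)^2 = 4s^3
Solving, s = (3.6 × 10^-9/4)^(1/3) = 9.7 × 10^-4 M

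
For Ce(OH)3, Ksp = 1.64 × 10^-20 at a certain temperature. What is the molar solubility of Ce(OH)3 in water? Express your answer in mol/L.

Ce(OH)3(s) <=> Ce^3+ + 3 OH^-
Ksp = [Ce^3+][OH^-]^3
If s mol/L of Ce(OH)3 dissolves, [Ce^3+] = s and [OH^-] = 3s.
Ksp = s(3s)^3 = 27s^4
Solving, s = (1.64 × 10^-20/27)^(1/4) = 4.96 × 10^-6 M

s = 4.96 x 10^-6 M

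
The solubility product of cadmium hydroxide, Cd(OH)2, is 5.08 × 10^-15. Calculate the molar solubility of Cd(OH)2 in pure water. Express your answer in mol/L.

Cd(OH)2(s) ⇌ Cd^2+(aq) + 2 OH^-(aq)
Ksp = [Cd^2+][OH^-]^2
If s mol/L of Cd(OH)2 dissolves, [Cd^2+] = s and [OH^-] = 2s.
Ksp = s(2s)^2 = 4s^3
s^3 = 5.08 × 10^-15 / 4, so s = 1.08 × 10^-5 M

s ≈ 1.08 x 10^-5 M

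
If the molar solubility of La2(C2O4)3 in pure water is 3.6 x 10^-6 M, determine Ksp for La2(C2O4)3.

Ksp ≈ 6.5e-26

La2(C2O4)3(s) ⇌ 2 La^3+(aq) + 3 C2O4^2-(aq)
For each mole of La2(C2O4)3 that dissolves: [La^3+] = 2s, [C2O4^2-] = 3s.
Ksp = [La^3+]^2[C2O4^2-]^3
Ksp = (2s)^2(3s)^3 = 108s^5
Ksp = 108 × (3.6 × 10^-6)^5 = 6.5 × 10^-26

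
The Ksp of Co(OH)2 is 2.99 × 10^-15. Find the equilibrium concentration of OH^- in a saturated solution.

Co(OH)2(s) ⇌ Co^2+(aq) + 2 OH^-(aq)
Ksp = [Co^2+][OH^-]^2
With molar solubility s: [Co^2+] = s, [OH^-] = 2s.
So Ksp = s × (2s)^2 = 4s^3
s^3 = 2.99 × 10^-15 / 4, so s = 9.075 × 10^-6 M
[OH^-] = 2s = 1.82 x 10^-5 M

1.82 x 10^-5 M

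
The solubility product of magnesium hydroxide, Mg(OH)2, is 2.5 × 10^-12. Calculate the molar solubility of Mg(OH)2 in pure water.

s = 8.5 x 10^-5 M

Mg(OH)2(s) ⇌ Mg^2+(aq) + 2 OH^-(aq)
Ksp = [Mg^2+][OH^-]^2
With molar solubility s: [Mg^2+] = s, [OH^-] = 2s.
So Ksp = s × (2s)^2 = 4s^3
Solving, s = (2.5 × 10^-12/4)^(1/3) = 8.5 × 10^-5 M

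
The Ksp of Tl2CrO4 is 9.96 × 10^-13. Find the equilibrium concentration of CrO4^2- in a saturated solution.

[CrO4^2-] ≈ 6.29e-5 M

Tl2CrO4(s) ⇌ 2 Tl^+(aq) + CrO4^2-(aq)
Ksp = [Tl^+]^2[CrO4^2-]
If s mol/L of Tl2CrO4 dissolves, [Tl^+] = 2s and [CrO4^2-] = s.
Substituting: Ksp = (2s)^2s = 4s^3
s = (9.96 × 10^-13 / 4)^(1/3) = 6.291 x 10^-5 M
[CrO4^2-] = s = 6.29 × 10^-5 M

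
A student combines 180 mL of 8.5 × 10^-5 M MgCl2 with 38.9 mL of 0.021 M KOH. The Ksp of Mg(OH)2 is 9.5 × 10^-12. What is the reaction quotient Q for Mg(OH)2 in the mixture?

Q ≈ 9.7e-10

Total volume = 180 + 38.9 = 218.9 mL.
[Mg^2+] = 8.5 x 10^-5 × (180/218.9) = 6.99 x 10^-5 M
[OH^-] = 2.1 x 10^-2 × (38.9/218.9) = 3.73 x 10^-3 M
Mg(OH)2(s) ⇌ Mg^2+(aq) + 2 OH^-(aq), so Q = [Mg^2+][OH^-]^2
Q = (6.99 x 10^-5)(3.73 × 10^-3)^2 = 9.7 × 10^-10
Q > Ksp, so Mg(OH)2 will precipitate.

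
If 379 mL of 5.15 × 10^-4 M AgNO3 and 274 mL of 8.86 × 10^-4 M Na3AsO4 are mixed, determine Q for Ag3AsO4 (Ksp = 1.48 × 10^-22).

9.93 x 10^-15

Total volume = 379 + 274 = 653 mL.
[Ag^+] = 5.15 x 10^-4 × (379/653) = 2.989 × 10^-4 M
[AsO4^3-] = 8.86 x 10^-4 × (274/653) = 3.718 × 10^-4 M
Ag3AsO4(s) ⇌ 3 Ag^+ + AsO4^3-, so Q = [Ag^+]^3[AsO4^3-]
Q = (2.989 x 10^-4)^3(3.718 × 10^-4) = 9.93 × 10^-15
Q > Ksp, so Ag3AsO4 will precipitate.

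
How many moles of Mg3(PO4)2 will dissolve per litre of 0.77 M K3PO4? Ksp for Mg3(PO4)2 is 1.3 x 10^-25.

Mg3(PO4)2(s) ⇌ 3 Mg^2+ + 2 PO4^3-
Ksp = [Mg^2+]^3[PO4^3-]^2
If s mol/L dissolves here, [Mg^2+] = 3s, [PO4^3-] = 0.77 + 2s ≈ 0.77 (since PO4^3- from K3PO4 dominates).
Ksp ≈ (3s)^3 × (0.77)^2
s = 2.0 × 10^-9 M
Check: 2s = 4.0 × 10^-9 ≪ 0.77, so the approximation is valid.

2.0 × 10^-9 M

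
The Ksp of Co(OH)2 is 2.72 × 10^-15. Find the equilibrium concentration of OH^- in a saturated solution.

Co(OH)2(s) ⇌ Co^2+(aq) + 2 OH^-(aq)
Ksp = [Co^2+][OH^-]^2
With molar solubility s: [Co^2+] = s, [OH^-] = 2s.
Substituting: Ksp = s(2s)^2 = 4s^3
Solving, s = (2.72 × 10^-15/4)^(1/3) = 8.794 × 10^-6 M
[OH^-] = 2s = 1.76 x 10^-5 M

[OH^-] ≈ 1.76 x 10^-5 M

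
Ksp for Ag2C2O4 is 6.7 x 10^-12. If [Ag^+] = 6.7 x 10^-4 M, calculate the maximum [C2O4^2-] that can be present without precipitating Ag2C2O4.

[C2O4^2-] ≈ 1.5 × 10^-5 M

Ag2C2O4(s) ⇌ 2 Ag^+ + C2O4^2-
Ksp = [Ag^+]^2[C2O4^2-]
Precipitation begins when Q = Ksp. With [Ag^+] = 6.7 x 10^-4 M:
6.7 x 10^-12 = (6.7 x 10^-4)^2 × [C2O4^2-]
[C2O4^2-] = (6.7 x 10^-12 / 4.49 × 10^-7) = 1.5 × 10^-5 M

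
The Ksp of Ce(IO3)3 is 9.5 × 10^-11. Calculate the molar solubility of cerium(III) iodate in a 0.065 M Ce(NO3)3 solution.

Ce(IO3)3(s) ⇌ Ce^3+(aq) + 3 IO3^-(aq)
Ksp = [Ce^3+][IO3^-]^3
Let s = moles of Ce(IO3)3 that dissolve per litre. [Ce^3+] = 0.065 + s ≈ 0.065, [IO3^-] = 3s (Ksp is small, so little additional dissolves).
Ksp ≈ 0.065 × (3s)^3
s = 3.8 × 10^-4 M
Check: s = 3.8 × 10^-4 ≪ 0.065, so the approximation is valid.

s = 3.8e-4 M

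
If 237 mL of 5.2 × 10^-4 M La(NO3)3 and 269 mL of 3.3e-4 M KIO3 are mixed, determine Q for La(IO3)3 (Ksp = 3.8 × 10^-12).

Q = 1.3 × 10^-15

Total volume = 237 + 269 = 506 mL.
[La^3+] = 5.2 x 10^-4 × (237/506) = 2.44 × 10^-4 M
[IO3^-] = 3.3 × 10^-4 × (269/506) = 1.75 x 10^-4 M
La(IO3)3(s) <=> La^3+(aq) + 3 IO3^-(aq), so Q = [La^3+][IO3^-]^3
Q = (2.44 x 10^-4)(1.75 × 10^-4)^3 = 1.3 × 10^-15
Q < Ksp, so no precipitate of La(IO3)3 forms.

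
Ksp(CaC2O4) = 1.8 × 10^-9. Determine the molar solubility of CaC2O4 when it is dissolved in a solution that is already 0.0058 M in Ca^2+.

CaC2O4(s) <=> Ca^2+ + C2O4^2-
Ksp = [Ca^2+][C2O4^2-]
Let s = moles of CaC2O4 that dissolve per litre. [Ca^2+] = 0.0058 + s ≈ 0.0058, [C2O4^2-] = s (Ksp is small, so little additional dissolves).
Ksp ≈ 0.0058 × s
s = 3.1 × 10^-7 M
Check: s = 3.1 × 10^-7 ≪ 0.0058, so the approximation is valid.

3.1 × 10^-7 M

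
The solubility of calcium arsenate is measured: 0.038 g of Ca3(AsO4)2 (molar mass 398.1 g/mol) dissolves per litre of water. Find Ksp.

Molar solubility s = (3.8 × 10^-2 g/L) / (398.1 g/mol) = 9.55 × 10^-5 M.
Ca3(AsO4)2(s) <=> 3 Ca^2+(aq) + 2 AsO4^3-(aq)
Let s = molar solubility. Then [Ca^2+] = 3s and [AsO4^3-] = 2s.
Ksp = [Ca^2+]^3[AsO4^3-]^2
So Ksp = (3s)^3 × (2s)^2 = 108s^5
With s = 9.55 × 10^-5: Ksp = 8.6 × 10^-19

8.6 x 10^-19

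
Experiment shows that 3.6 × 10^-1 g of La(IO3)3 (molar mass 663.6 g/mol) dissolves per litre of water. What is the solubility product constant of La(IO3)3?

Molar solubility s = (3.6 × 10^-1 g/L) / (663.6 g/mol) = 5.42 × 10^-4 M.
La(IO3)3(s) ⇌ La^3+ + 3 IO3^-
Let s = molar solubility. Then [La^3+] = s and [IO3^-] = 3s.
Ksp = [La^3+][IO3^-]^3
Ksp = s(3s)^3 = 27s^4
With s = 5.42 x 10^-4: Ksp = 2.3 × 10^-12

2.3 × 10^-12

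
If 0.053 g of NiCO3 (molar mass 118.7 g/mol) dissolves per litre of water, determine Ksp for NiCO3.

Molar solubility s = (5.3 × 10^-2 g/L) / (118.7 g/mol) = 4.47 x 10^-4 M.
NiCO3(s) <=> Ni^2+ + CO3^2-
With molar solubility s: [Ni^2+] = s, [CO3^2-] = s.
Ksp = [Ni^2+][CO3^2-]
Ksp = s^2
With s = 4.47 x 10^-4: Ksp = 2.0 × 10^-7

Ksp ≈ 2.0e-7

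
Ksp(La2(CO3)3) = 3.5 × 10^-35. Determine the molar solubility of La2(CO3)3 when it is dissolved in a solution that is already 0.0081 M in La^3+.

s = 2.7 × 10^-11 M

La2(CO3)3(s) <=> 2 La^3+(aq) + 3 CO3^2-(aq)
Ksp = [La^3+]^2[CO3^2-]^3
Let s be the molar solubility in this solution. [La^3+] = 0.0081 + 2s ≈ 0.0081, [CO3^2-] = 3s (since the La^3+ already present dominates).
Ksp ≈ (0.0081)^2 × (3s)^3
s = 2.7 × 10^-11 M
Check: 2s = 5.4 × 10^-11 ≪ 0.0081, so the approximation is valid.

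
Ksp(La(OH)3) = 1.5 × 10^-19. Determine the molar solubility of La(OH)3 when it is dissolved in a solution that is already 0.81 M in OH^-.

2.8 × 10^-19 M

La(OH)3(s) ⇌ La^3+ + 3 OH^-
Ksp = [La^3+][OH^-]^3
If s mol/L dissolves here, [La^3+] = s, [OH^-] = 0.81 + 3s ≈ 0.81 (common-ion effect: OH^- is already 0.81 M).
Ksp ≈ s × (0.81)^3
s = 2.8 × 10^-19 M
Check: 3s = 8.5 x 10^-19 ≪ 0.81, so the approximation is valid.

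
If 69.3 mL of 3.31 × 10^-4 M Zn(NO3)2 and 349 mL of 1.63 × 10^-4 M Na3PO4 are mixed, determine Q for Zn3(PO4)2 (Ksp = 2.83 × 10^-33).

Q ≈ 3.05e-21

Total volume = 69.3 + 349 = 418.3 mL.
[Zn^2+] = 3.31 × 10^-4 × (69.3/418.3) = 5.484 × 10^-5 M
[PO4^3-] = 1.63 × 10^-4 × (349/418.3) = 1.360 x 10^-4 M
Zn3(PO4)2(s) ⇌ 3 Zn^2+ + 2 PO4^3-, so Q = [Zn^2+]^3[PO4^3-]^2
Q = (5.484 × 10^-5)^3(1.360 x 10^-4)^2 = 3.05 × 10^-21
Q > Ksp, so Zn3(PO4)2 will precipitate.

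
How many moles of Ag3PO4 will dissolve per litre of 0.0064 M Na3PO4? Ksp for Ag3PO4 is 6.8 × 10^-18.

Ag3PO4(s) ⇌ 3 Ag^+ + PO4^3-
Ksp = [Ag^+]^3[PO4^3-]
Let s = moles of Ag3PO4 that dissolve per litre. [Ag^+] = 3s, [PO4^3-] = 0.0064 + s ≈ 0.0064 (common-ion effect: PO4^3- is already 0.0064 M).
Ksp ≈ (3s)^3 × 0.0064
s = 3.4 × 10^-6 M
Check: s = 3.4 × 10^-6 ≪ 0.0064, so the approximation is valid.

s = 3.4e-6 M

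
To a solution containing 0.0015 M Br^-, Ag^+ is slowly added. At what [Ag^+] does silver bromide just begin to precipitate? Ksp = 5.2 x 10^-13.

3.5 × 10^-10 M

AgBr(s) <=> Ag^+ + Br^-
Ksp = [Ag^+][Br^-]
Precipitation begins when Q = Ksp. With [Br^-] = 0.0015 M:
5.2 x 10^-13 = (0.0015) × [Ag^+]
[Ag^+] = (5.2 x 10^-13 / 1.5 × 10^-3) = 3.5 x 10^-10 M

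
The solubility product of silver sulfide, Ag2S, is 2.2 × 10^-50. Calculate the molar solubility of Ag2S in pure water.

Ag2S(s) ⇌ 2 Ag^+(aq) + S^2-(aq)
Ksp = [Ag^+]^2[S^2-]
With molar solubility s: [Ag^+] = 2s, [S^2-] = s.
Ksp = (2s)^2s = 4s^3
s^3 = 2.2 × 10^-50 / 4, so s = 1.8 x 10^-17 M

s = 1.8e-17 M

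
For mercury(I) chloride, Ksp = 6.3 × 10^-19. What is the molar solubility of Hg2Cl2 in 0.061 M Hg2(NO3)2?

Hg2Cl2(s) <=> Hg2^2+(aq) + 2 Cl^-(aq)
Ksp = [Hg2^2+][Cl^-]^2
If s mol/L dissolves here, [Hg2^2+] = 0.061 + s ≈ 0.061, [Cl^-] = 2s (Ksp is small, so little additional dissolves).
Ksp ≈ 0.061 × (2s)^2
s = 1.6 × 10^-9 M
Check: s = 1.6 x 10^-9 ≪ 0.061, so the approximation is valid.

s = 1.6 x 10^-9 M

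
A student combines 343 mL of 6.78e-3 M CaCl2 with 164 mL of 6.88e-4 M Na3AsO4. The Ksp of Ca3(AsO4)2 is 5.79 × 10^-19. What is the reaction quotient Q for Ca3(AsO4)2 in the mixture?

Q = 4.78 × 10^-15

Total volume = 343 + 164 = 507 mL.
[Ca^2+] = 6.78 × 10^-3 × (343/507) = 4.587 × 10^-3 M
[AsO4^3-] = 6.88 x 10^-4 × (164/507) = 2.225 × 10^-4 M
Ca3(AsO4)2(s) <=> 3 Ca^2+ + 2 AsO4^3-, so Q = [Ca^2+]^3[AsO4^3-]^2
Q = (4.587 × 10^-3)^3(2.225 x 10^-4)^2 = 4.78 × 10^-15
Q > Ksp, so Ca3(AsO4)2 will precipitate.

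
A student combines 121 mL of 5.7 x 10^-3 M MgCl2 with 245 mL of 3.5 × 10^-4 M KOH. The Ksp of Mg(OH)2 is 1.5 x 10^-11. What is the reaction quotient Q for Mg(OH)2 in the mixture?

Total volume = 121 + 245 = 366 mL.
[Mg^2+] = 5.7 × 10^-3 × (121/366) = 1.88 × 10^-3 M
[OH^-] = 3.5 × 10^-4 × (245/366) = 2.34 × 10^-4 M
Mg(OH)2(s) <=> Mg^2+ + 2 OH^-, so Q = [Mg^2+][OH^-]^2
Q = (1.88 × 10^-3)(2.34 × 10^-4)^2 = 1.0 x 10^-10
Q > Ksp, so Mg(OH)2 will precipitate.

Q = 1.0e-10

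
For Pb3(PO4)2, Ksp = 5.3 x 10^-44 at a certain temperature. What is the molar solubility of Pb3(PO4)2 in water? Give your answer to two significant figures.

Pb3(PO4)2(s) ⇌ 3 Pb^2+(aq) + 2 PO4^3-(aq)
Ksp = [Pb^2+]^3[PO4^3-]^2
If s mol/L of Pb3(PO4)2 dissolves, [Pb^2+] = 3s and [PO4^3-] = 2s.
Substituting: Ksp = (3s)^3(2s)^2 = 108s^5
s = (5.3 x 10^-44 / 108)^(1/5) = 8.7 × 10^-10 M

s ≈ 8.7e-10 M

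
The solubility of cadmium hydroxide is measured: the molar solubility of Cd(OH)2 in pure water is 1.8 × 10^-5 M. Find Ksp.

2.3 x 10^-14

Cd(OH)2(s) ⇌ Cd^2+ + 2 OH^-
If s mol/L of Cd(OH)2 dissolves, [Cd^2+] = s and [OH^-] = 2s.
Ksp = [Cd^2+][OH^-]^2
So Ksp = s × (2s)^2 = 4s^3
Ksp = 4 × (1.8 × 10^-5)^3 = 2.3 × 10^-14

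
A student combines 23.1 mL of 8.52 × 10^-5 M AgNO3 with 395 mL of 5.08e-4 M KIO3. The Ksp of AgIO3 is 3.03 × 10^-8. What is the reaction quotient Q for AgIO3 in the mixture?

Total volume = 23.1 + 395 = 418.1 mL.
[Ag^+] = 8.52 x 10^-5 × (23.1/418.1) = 4.707 x 10^-6 M
[IO3^-] = 5.08 × 10^-4 × (395/418.1) = 4.799 × 10^-4 M
AgIO3(s) ⇌ Ag^+(aq) + IO3^-(aq), so Q = [Ag^+][IO3^-]
Q = (4.707 x 10^-6)(4.799 × 10^-4) = 2.26 × 10^-9
Q < Ksp, so no precipitate of AgIO3 forms.

Q = 2.26 × 10^-9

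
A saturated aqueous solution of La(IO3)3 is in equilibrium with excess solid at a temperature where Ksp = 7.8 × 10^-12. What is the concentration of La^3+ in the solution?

[La^3+] ≈ 7.3e-4 M

La(IO3)3(s) ⇌ La^3+ + 3 IO3^-
Ksp = [La^3+][IO3^-]^3
Let s = molar solubility. Then [La^3+] = s and [IO3^-] = 3s.
Ksp = s(3s)^3 = 27s^4
Solving, s = (7.8 × 10^-12/27)^(1/4) = 7.33 × 10^-4 M
[La^3+] = s = 7.3 x 10^-4 M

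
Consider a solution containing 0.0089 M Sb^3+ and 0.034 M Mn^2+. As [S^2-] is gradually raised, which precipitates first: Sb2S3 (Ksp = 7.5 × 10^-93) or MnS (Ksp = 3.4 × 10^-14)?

Sb2S3

Precipitation of each salt starts when its ion product equals its Ksp.
For Sb2S3: 7.5 × 10^-93 = (0.0089)^2 × [S^2-]^3  ⇒  [S^2-] = 4.6 × 10^-30 M.
For MnS: 3.4 × 10^-14 = 0.034 × [S^2-]  ⇒  [S^2-] = 1.0 × 10^-12 M.
The salt with the lower threshold [S^2-] precipitates first: Sb2S3.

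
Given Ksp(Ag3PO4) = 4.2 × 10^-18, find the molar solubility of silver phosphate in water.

s ≈ 2.0e-5 M

Ag3PO4(s) ⇌ 3 Ag^+ + PO4^3-
Ksp = [Ag^+]^3[PO4^3-]
If s mol/L of Ag3PO4 dissolves, [Ag^+] = 3s and [PO4^3-] = s.
Ksp = (3s)^3s = 27s^4
Solving, s = (4.2 × 10^-18/27)^(1/4) = 2.0 x 10^-5 M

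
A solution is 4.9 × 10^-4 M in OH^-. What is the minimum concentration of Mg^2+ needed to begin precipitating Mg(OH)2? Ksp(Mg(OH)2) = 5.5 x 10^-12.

Mg(OH)2(s) <=> Mg^2+ + 2 OH^-
Ksp = [Mg^2+][OH^-]^2
Precipitation begins when Q = Ksp. With [OH^-] = 4.9 × 10^-4 M:
5.5 x 10^-12 = (4.9 × 10^-4)^2 × [Mg^2+]
[Mg^2+] = (5.5 x 10^-12 / 2.40 × 10^-7) = 2.3 × 10^-5 M

2.3e-5 M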